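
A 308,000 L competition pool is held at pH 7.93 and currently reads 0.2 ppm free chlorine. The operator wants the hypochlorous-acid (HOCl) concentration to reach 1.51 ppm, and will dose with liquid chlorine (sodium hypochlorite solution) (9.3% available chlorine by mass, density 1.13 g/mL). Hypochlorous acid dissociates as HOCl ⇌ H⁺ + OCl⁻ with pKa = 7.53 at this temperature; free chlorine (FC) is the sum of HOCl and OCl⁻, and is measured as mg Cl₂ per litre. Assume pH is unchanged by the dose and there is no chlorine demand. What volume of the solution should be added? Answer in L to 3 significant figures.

[OCl⁻]/[HOCl] = 10^(pH − pKa) = 10^(7.93 − 7.53) = 2.512; fraction as HOCl = 1/(1 + 2.512) = 0.2847.
Free chlorine required for 1.51 ppm HOCl: 1.51 / 0.2847 = 5.303 ppm.
FC to add: 5.303 − 0.2 = 5.103 mg/L as Cl₂.
Cl₂ equivalent: 5.103 mg/L × 308,000 L = 1572 g.
Product at 9.3% available Cl: 1572 / 0.093 = 16,900 g.
Volume: 16,900 g ÷ 1.13 g/mL = 14,960 mL.

15.0 L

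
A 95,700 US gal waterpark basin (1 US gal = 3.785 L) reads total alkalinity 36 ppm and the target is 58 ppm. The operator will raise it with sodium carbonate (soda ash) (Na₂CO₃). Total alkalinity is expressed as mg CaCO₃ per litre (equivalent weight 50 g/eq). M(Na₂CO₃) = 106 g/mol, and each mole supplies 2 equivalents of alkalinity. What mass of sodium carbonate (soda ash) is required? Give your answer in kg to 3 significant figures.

Volume: 95,700 US gal × 3.785 L/gal = 362,224 L.
Alkalinity to add: (58 − 36) = 22 mg/L as CaCO₃ × 362,224 L = 7969 g as CaCO₃.
Equivalents: 7969 g ÷ 50 g/eq = 159.4 eq.
Each mole of Na₂CO₃ supplies 2 eq, so 159.4 / 2 = 79.69 mol.
Mass: 79.69 mol × 106 g/mol = 8447 g.

8.45 kg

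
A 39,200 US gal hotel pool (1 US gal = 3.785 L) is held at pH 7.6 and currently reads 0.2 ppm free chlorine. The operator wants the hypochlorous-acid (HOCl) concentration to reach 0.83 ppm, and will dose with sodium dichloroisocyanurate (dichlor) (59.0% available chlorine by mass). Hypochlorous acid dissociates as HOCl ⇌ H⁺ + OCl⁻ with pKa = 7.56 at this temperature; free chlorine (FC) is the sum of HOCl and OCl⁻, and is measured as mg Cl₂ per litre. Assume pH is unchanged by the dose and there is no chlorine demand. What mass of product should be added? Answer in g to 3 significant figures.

387 g

Volume: 39,200 US gal × 3.785 L/gal = 148,372 L.
[OCl⁻]/[HOCl] = 10^(pH − pKa) = 10^(7.6 − 7.56) = 1.096; fraction as HOCl = 1/(1 + 1.096) = 0.477.
Free chlorine required for 0.83 ppm HOCl: 0.83 / 0.477 = 1.74 ppm.
FC to add: 1.74 − 0.2 = 1.54 mg/L as Cl₂.
Cl₂ equivalent: 1.54 mg/L × 148,372 L = 228.5 g.
Product at 59.0% available Cl: 228.5 / 0.59 = 387.3 g.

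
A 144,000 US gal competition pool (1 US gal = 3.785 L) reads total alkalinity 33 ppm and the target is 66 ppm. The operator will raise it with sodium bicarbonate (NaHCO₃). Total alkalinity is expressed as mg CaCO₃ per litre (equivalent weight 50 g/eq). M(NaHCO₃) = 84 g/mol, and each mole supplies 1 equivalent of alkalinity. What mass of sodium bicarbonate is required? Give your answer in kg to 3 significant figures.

Volume: 144,000 US gal × 3.785 L/gal = 545,040 L.
Alkalinity to add: (66 − 33) = 33 mg/L as CaCO₃ × 545,040 L = 17,990 g as CaCO₃.
Equivalents: 17,990 g ÷ 50 g/eq = 359.7 eq.
NaHCO₃ supplies 1 eq per mole → 359.7 mol.
Mass: 359.7 mol × 84 g/mol = 30,220 g.

30.2 kg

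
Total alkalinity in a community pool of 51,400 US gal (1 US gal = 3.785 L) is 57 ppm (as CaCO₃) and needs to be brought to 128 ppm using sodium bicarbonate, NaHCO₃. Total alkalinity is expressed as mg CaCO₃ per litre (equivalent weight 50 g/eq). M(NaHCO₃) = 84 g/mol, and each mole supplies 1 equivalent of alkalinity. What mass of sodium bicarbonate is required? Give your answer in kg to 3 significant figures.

23.2 kg

Volume: 51,400 US gal × 3.785 L/gal = 194,549 L.
Alkalinity to add: (128 − 57) = 71 mg/L as CaCO₃ × 194,549 L = 13,810 g as CaCO₃.
Equivalents: 13,810 g ÷ 50 g/eq = 276.3 eq.
NaHCO₃ supplies 1 eq per mole → 276.3 mol.
Mass: 276.3 mol × 84 g/mol = 23,210 g.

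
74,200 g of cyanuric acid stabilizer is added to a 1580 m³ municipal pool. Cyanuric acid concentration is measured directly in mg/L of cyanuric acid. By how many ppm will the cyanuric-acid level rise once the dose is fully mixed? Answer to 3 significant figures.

47.0 ppm

Volume: 1580 m³ = 1,580,000 L.
Rise: 74,200 g / 1,580,000 L × 1000 = 46.96 mg/L.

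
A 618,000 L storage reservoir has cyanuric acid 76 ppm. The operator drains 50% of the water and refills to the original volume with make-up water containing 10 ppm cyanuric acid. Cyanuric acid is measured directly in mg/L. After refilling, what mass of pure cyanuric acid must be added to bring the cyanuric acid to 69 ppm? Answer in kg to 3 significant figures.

After draining 50% and refilling: 76 × 0.50 + 10 × 0.50 = 43 ppm.
Deficit to target: 69 − 43 = 26 mg/L.
Mass: 26 mg/L × 618,000 L = 16,070 g cyanuric acid.

16.1 kg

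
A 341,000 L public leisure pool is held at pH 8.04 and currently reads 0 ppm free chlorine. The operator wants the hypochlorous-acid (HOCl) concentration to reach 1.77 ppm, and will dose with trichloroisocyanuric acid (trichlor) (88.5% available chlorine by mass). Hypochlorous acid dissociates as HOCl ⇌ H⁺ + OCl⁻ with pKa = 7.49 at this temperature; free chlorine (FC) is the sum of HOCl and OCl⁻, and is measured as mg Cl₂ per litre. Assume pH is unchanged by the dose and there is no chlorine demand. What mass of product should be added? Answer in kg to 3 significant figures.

3.10 kg

[OCl⁻]/[HOCl] = 10^(pH − pKa) = 10^(8.04 − 7.49) = 3.548; fraction as HOCl = 1/(1 + 3.548) = 0.2199.
Free chlorine required for 1.77 ppm HOCl: 1.77 / 0.2199 = 8.05 ppm.
FC to add: 8.05 − 0 = 8.05 mg/L as Cl₂.
Cl₂ equivalent: 8.05 mg/L × 341,000 L = 2745 g.
Product at 88.5% available Cl: 2745 / 0.885 = 3102 g.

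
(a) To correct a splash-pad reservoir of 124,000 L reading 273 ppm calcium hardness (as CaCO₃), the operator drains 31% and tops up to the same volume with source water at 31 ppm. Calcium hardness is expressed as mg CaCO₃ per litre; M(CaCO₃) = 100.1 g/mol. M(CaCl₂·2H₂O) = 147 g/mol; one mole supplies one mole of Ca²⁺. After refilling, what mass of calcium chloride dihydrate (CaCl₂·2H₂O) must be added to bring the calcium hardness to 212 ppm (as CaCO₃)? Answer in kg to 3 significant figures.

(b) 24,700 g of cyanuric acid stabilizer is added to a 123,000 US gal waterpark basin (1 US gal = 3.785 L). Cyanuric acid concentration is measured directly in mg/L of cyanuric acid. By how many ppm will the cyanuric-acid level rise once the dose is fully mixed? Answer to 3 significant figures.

(a) 2.55 kg; (b) 53.1 ppm

(a) After draining 31% and refilling: 273 × 0.69 + 31 × 0.31 = 197.98 ppm.
(a) Deficit to target: 212 − 197.98 = 14.02 mg/L.
(a) As CaCO₃: 14.02 mg/L × 124,000 L = 1738 g; ÷ 100.1 = 17.37 mol Ca²⁺.
(a) Mass: 17.37 × 147 = 2553 g.

(b) Volume: 123,000 US gal × 3.785 L/gal = 465,555 L.
(b) Rise: 24,700 g / 465,555 L × 1000 = 53.05 mg/L.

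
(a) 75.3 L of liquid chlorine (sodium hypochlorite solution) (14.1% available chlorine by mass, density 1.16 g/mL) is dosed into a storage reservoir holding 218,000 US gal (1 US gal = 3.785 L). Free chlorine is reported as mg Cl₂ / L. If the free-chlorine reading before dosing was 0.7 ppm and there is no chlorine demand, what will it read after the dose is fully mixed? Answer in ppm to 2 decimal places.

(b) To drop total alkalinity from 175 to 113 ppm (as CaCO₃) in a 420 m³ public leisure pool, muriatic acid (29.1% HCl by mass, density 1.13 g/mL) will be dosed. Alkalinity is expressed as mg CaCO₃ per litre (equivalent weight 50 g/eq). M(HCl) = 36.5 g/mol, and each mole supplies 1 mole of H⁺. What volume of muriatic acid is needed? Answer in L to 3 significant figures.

(a) 15.63 ppm; (b) 57.8 L

(a) Volume: 218,000 US gal × 3.785 L/gal = 825,130 L.
(a) Mass of solution: 75.3 L × 1000 mL/L × 1.16 g/mL = 87,350 g.
(a) Available chlorine delivered: 87,350 g × 0.141 = 12,320 g as Cl₂.
(a) Concentration rise: 12,320 g / 825,130 L = 14.93 mg/L = 14.93 ppm.
(a) Final FC: 0.7 + 14.93 = 15.63 ppm.

(b) Volume: 420 m³ = 420,000 L.
(b) Alkalinity to neutralize: (175 − 113) = 62 mg/L as CaCO₃ × 420,000 L = 26,040 g as CaCO₃.
(b) Equivalents of H⁺ required: 26,040 ÷ 50 g/eq = 520.8 eq = 520.8 mol HCl.
(b) Mass of HCl: 520.8 × 36.5 = 19,010 g.
(b) Mass of 29.1% solution: 19,010 / 0.291 = 65,320 g.
(b) Volume: 65,320 g ÷ 1.13 g/mL = 57,810 mL.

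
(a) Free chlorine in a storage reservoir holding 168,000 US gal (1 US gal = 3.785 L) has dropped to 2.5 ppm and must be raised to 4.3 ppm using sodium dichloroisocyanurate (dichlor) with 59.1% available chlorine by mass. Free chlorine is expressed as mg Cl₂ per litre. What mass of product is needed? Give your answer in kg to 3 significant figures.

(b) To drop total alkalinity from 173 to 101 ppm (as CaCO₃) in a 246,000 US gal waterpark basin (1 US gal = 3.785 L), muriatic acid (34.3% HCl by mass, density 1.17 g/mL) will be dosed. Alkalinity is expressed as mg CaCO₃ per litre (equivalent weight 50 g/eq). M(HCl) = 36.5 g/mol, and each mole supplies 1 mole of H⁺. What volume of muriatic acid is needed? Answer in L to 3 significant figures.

(a) Volume: 168,000 US gal × 3.785 L/gal = 635,880 L.
(a) Chlorine deficit: 4.3 − 2.5 = 1.8 ppm = 1.8 mg/L as Cl₂.
(a) Cl₂ equivalent needed: 1.8 mg/L × 635,880 L = 1,145,000 mg = 1145 g.
(a) Product at 59.1% available chlorine: 1145 / 0.591 = 1937 g.

(b) Volume: 246,000 US gal × 3.785 L/gal = 931,110 L.
(b) Alkalinity to neutralize: (173 − 101) = 72 mg/L as CaCO₃ × 931,110 L = 67,040 g as CaCO₃.
(b) Equivalents of H⁺ required: 67,040 ÷ 50 g/eq = 1341 eq = 1341 mol HCl.
(b) Mass of HCl: 1341 × 36.5 = 48,940 g.
(b) Mass of 34.3% solution: 48,940 / 0.343 = 142,700 g.
(b) Volume: 142,700 g ÷ 1.17 g/mL = 121,900 mL.

(a) 1.94 kg; (b) 122 L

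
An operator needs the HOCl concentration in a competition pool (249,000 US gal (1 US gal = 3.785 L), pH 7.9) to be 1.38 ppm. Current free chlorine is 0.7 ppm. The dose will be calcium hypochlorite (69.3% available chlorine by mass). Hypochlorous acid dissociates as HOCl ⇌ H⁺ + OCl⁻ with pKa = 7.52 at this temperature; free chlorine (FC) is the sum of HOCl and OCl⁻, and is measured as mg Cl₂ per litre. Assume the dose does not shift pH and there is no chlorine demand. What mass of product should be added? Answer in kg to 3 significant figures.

Volume: 249,000 US gal × 3.785 L/gal = 942,465 L.
[OCl⁻]/[HOCl] = 10^(pH − pKa) = 10^(7.9 − 7.52) = 2.399; fraction as HOCl = 1/(1 + 2.399) = 0.2942.
Free chlorine required for 1.38 ppm HOCl: 1.38 / 0.2942 = 4.69 ppm.
FC to add: 4.69 − 0.7 = 3.99 mg/L as Cl₂.
Cl₂ equivalent: 3.99 mg/L × 942,465 L = 3761 g.
Product at 69.3% available Cl: 3761 / 0.693 = 5427 g.

5.43 kg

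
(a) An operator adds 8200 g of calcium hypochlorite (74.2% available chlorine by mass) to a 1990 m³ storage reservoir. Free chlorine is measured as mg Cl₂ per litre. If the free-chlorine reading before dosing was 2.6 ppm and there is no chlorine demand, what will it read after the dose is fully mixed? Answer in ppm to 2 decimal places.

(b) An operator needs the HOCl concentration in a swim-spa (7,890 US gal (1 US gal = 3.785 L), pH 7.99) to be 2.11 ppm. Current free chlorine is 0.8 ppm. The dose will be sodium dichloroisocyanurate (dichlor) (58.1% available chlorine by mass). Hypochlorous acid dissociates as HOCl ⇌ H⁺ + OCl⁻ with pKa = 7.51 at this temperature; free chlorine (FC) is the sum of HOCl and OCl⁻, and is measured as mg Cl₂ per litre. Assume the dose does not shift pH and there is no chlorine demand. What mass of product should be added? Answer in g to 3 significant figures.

(a) Volume: 1990 m³ = 1,990,000 L.
(a) Available chlorine delivered: 8200 g × 0.742 = 6084 g as Cl₂.
(a) Concentration rise: 6084 g / 1,990,000 L = 3.057 mg/L = 3.06 ppm.
(a) Final FC: 2.6 + 3.06 = 5.66 ppm.

(b) Volume: 7,890 US gal × 3.785 L/gal = 29,864 L.
(b) [OCl⁻]/[HOCl] = 10^(pH − pKa) = 10^(7.99 − 7.51) = 3.02; fraction as HOCl = 1/(1 + 3.02) = 0.2488.
(b) Free chlorine required for 2.11 ppm HOCl: 2.11 / 0.2488 = 8.482 ppm.
(b) FC to add: 8.482 − 0.8 = 7.682 mg/L as Cl₂.
(b) Cl₂ equivalent: 7.682 mg/L × 29,864 L = 229.4 g.
(b) Product at 58.1% available Cl: 229.4 / 0.581 = 394.9 g.

(a) 5.66 ppm; (b) 395 g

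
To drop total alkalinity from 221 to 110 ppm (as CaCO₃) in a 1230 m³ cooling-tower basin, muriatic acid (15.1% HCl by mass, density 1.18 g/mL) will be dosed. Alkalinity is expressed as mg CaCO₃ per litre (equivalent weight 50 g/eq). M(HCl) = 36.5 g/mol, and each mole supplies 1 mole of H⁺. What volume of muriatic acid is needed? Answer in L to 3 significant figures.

Volume: 1230 m³ = 1,230,000 L.
Alkalinity to neutralize: (221 − 110) = 111 mg/L as CaCO₃ × 1,230,000 L = 136,500 g as CaCO₃.
Equivalents of H⁺ required: 136,500 ÷ 50 g/eq = 2731 eq = 2731 mol HCl.
Mass of HCl: 2731 × 36.5 = 99,670 g.
Mass of 15.1% solution: 99,670 / 0.151 = 660,000 g.
Volume: 660,000 g ÷ 1.18 g/mL = 559,400 mL.

559 L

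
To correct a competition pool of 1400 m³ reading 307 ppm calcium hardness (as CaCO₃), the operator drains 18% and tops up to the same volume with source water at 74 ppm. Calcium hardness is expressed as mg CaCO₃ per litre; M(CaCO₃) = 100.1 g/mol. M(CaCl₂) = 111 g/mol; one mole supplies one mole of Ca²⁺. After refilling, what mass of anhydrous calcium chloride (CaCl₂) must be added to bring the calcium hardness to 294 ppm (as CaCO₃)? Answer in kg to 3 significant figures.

Volume: 1400 m³ = 1,400,000 L.
After draining 18% and refilling: 307 × 0.82 + 74 × 0.18 = 265.06 ppm.
Deficit to target: 294 − 265.06 = 28.94 mg/L.
As CaCO₃: 28.94 mg/L × 1,400,000 L = 40,520 g; ÷ 100.1 = 404.8 mol Ca²⁺.
Mass: 404.8 × 111 = 44,930 g.

44.9 kg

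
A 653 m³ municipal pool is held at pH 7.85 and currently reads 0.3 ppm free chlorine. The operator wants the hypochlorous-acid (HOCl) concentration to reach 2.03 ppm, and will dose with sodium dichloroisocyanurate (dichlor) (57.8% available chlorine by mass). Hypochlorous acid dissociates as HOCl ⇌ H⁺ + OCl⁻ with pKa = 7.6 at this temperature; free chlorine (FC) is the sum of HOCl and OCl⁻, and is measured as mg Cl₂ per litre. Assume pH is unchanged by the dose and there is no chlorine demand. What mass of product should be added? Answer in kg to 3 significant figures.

Volume: 653 m³ = 653,000 L.
[OCl⁻]/[HOCl] = 10^(pH − pKa) = 10^(7.85 − 7.6) = 1.778; fraction as HOCl = 1/(1 + 1.778) = 0.3599.
Free chlorine required for 2.03 ppm HOCl: 2.03 / 0.3599 = 5.64 ppm.
FC to add: 5.64 − 0.3 = 5.34 mg/L as Cl₂.
Cl₂ equivalent: 5.34 mg/L × 653,000 L = 3487 g.
Product at 57.8% available Cl: 3487 / 0.578 = 6033 g.

6.03 kg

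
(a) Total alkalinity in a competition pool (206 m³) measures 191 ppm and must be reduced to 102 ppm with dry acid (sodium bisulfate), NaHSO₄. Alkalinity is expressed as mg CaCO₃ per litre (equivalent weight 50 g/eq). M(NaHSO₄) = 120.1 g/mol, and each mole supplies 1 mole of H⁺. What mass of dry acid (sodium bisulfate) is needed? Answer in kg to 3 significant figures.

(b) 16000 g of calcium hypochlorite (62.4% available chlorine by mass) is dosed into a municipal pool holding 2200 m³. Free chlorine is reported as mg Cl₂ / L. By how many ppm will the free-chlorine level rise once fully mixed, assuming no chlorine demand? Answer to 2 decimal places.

(a) 44.0 kg; (b) 4.54 ppm

(a) Volume: 206 m³ = 206,000 L.
(a) Alkalinity to neutralize: (191 − 102) = 89 mg/L as CaCO₃ × 206,000 L = 18,330 g as CaCO₃.
(a) Equivalents of H⁺ required: 18,330 ÷ 50 g/eq = 366.7 eq = 366.7 mol NaHSO₄.
(a) Mass of NaHSO₄: 366.7 × 120.1 = 44,040 g.

(b) Volume: 2200 m³ = 2,200,000 L.
(b) Available chlorine delivered: 16,000 g × 0.624 = 9984 g as Cl₂.
(b) Concentration rise: 9984 g / 2,200,000 L = 4.538 mg/L = 4.54 ppm.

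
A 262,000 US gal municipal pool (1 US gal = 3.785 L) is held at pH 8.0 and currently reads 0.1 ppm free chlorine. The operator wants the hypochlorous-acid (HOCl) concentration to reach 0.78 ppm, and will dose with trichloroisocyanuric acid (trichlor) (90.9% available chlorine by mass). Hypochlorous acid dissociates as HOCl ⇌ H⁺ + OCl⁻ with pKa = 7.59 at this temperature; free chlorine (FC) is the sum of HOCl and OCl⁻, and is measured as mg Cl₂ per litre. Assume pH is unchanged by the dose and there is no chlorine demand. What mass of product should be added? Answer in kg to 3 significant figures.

2.93 kg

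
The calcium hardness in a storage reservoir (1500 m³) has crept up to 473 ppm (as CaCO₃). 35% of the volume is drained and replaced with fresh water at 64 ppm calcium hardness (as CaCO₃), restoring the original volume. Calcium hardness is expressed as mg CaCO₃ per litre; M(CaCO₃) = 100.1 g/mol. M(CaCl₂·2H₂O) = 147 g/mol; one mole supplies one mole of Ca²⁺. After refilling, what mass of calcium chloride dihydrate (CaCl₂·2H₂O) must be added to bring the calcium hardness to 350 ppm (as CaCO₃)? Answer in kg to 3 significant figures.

44.4 kg

Volume: 1500 m³ = 1,500,000 L.
After draining 35% and refilling: 473 × 0.65 + 64 × 0.35 = 329.85 ppm.
Deficit to target: 350 − 329.85 = 20.15 mg/L.
As CaCO₃: 20.15 mg/L × 1,500,000 L = 30,230 g; ÷ 100.1 = 301.9 mol Ca²⁺.
Mass: 301.9 × 147 = 44,390 g.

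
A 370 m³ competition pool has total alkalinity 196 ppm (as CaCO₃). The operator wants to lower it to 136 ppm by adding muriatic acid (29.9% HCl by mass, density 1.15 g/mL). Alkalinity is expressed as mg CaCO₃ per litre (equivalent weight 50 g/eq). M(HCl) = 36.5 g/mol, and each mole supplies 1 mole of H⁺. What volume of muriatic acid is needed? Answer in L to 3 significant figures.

47.1 L

Volume: 370 m³ = 370,000 L.
Alkalinity to neutralize: (196 − 136) = 60 mg/L as CaCO₃ × 370,000 L = 22,200 g as CaCO₃.
Equivalents of H⁺ required: 22,200 ÷ 50 g/eq = 444 eq = 444 mol HCl.
Mass of HCl: 444 × 36.5 = 16,210 g.
Mass of 29.9% solution: 16,210 / 0.299 = 54,200 g.
Volume: 54,200 g ÷ 1.15 g/mL = 47,130 mL.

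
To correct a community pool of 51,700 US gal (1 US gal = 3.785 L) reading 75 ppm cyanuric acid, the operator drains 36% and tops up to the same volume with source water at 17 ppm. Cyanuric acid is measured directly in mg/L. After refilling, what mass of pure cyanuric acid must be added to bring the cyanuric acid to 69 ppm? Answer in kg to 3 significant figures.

2.91 kg

Volume: 51,700 US gal × 3.785 L/gal = 195,684 L.
After draining 36% and refilling: 75 × 0.64 + 17 × 0.36 = 54.12 ppm.
Deficit to target: 69 − 54.12 = 14.88 mg/L.
Mass: 14.88 mg/L × 195,684 L = 2912 g cyanuric acid.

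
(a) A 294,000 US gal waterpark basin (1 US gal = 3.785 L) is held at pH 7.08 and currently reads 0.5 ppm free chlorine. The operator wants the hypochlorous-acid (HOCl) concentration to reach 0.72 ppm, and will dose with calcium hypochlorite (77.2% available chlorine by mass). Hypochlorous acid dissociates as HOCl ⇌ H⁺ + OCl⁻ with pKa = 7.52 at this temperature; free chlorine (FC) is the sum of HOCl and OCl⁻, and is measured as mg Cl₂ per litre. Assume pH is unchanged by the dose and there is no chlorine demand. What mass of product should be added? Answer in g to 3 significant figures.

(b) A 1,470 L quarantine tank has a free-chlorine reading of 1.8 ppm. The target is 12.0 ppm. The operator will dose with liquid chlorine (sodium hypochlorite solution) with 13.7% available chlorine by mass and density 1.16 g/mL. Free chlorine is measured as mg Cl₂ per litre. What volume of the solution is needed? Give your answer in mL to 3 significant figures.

(a) 694 g; (b) 94.3 mL

(a) Volume: 294,000 US gal × 3.785 L/gal = 1,112,790 L.
(a) [OCl⁻]/[HOCl] = 10^(pH − pKa) = 10^(7.08 − 7.52) = 0.3631; fraction as HOCl = 1/(1 + 0.3631) = 0.7336.
(a) Free chlorine required for 0.72 ppm HOCl: 0.72 / 0.7336 = 0.9814 ppm.
(a) FC to add: 0.9814 − 0.5 = 0.4814 mg/L as Cl₂.
(a) Cl₂ equivalent: 0.4814 mg/L × 1,112,790 L = 535.7 g.
(a) Product at 77.2% available Cl: 535.7 / 0.772 = 693.9 g.

(b) Chlorine deficit: 12.0 − 1.8 = 10.2 ppm = 10.2 mg/L as Cl₂.
(b) Cl₂ equivalent needed: 10.2 mg/L × 1,470 L = 14,990 mg = 14.99 g.
(b) Product at 13.7% available chlorine: 14.99 / 0.137 = 109.4 g.
(b) Volume at density 1.16 g/mL: 109.4 g ÷ 1.16 g/mL = 94.35 mL.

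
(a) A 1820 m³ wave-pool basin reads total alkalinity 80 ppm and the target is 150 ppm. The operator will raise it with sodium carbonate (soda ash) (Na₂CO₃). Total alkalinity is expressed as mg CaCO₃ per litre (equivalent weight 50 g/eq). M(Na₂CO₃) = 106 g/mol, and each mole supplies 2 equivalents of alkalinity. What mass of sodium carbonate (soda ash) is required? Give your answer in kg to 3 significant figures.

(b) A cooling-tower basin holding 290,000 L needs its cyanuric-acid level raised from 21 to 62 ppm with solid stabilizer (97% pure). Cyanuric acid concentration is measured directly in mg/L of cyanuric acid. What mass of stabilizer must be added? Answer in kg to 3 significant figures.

(a) 135 kg; (b) 12.3 kg

(a) Volume: 1820 m³ = 1,820,000 L.
(a) Alkalinity to add: (150 − 80) = 70 mg/L as CaCO₃ × 1,820,000 L = 127,400 g as CaCO₃.
(a) Equivalents: 127,400 g ÷ 50 g/eq = 2548 eq.
(a) Each mole of Na₂CO₃ supplies 2 eq, so 2548 / 2 = 1274 mol.
(a) Mass: 1274 mol × 106 g/mol = 135,000 g.

(b) CYA to add: (62 − 21) = 41 mg/L × 290,000 L = 11,890 g cyanuric acid.
(b) At 97% purity: 11,890 / 0.97 = 12,260 g product.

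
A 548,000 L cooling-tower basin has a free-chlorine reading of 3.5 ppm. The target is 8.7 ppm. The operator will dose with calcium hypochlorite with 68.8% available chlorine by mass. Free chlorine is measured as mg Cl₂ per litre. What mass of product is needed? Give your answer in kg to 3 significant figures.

4.14 kg

Chlorine deficit: 8.7 − 3.5 = 5.2 ppm = 5.2 mg/L as Cl₂.
Cl₂ equivalent needed: 5.2 mg/L × 548,000 L = 2,850,000 mg = 2850 g.
Product at 68.8% available chlorine: 2850 / 0.688 = 4142 g.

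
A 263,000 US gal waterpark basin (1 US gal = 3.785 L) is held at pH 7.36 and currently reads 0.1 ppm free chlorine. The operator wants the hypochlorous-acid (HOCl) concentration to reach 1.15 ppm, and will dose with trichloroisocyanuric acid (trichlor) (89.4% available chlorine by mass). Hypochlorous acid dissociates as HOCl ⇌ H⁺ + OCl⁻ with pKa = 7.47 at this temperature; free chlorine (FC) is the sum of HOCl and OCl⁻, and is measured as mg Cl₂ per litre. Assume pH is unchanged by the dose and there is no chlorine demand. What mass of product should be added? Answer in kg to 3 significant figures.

Volume: 263,000 US gal × 3.785 L/gal = 995,455 L.
[OCl⁻]/[HOCl] = 10^(pH − pKa) = 10^(7.36 − 7.47) = 0.7762; fraction as HOCl = 1/(1 + 0.7762) = 0.563.
Free chlorine required for 1.15 ppm HOCl: 1.15 / 0.563 = 2.043 ppm.
FC to add: 2.043 − 0.1 = 1.943 mg/L as Cl₂.
Cl₂ equivalent: 1.943 mg/L × 995,455 L = 1934 g.
Product at 89.4% available Cl: 1934 / 0.894 = 2163 g.

2.16 kg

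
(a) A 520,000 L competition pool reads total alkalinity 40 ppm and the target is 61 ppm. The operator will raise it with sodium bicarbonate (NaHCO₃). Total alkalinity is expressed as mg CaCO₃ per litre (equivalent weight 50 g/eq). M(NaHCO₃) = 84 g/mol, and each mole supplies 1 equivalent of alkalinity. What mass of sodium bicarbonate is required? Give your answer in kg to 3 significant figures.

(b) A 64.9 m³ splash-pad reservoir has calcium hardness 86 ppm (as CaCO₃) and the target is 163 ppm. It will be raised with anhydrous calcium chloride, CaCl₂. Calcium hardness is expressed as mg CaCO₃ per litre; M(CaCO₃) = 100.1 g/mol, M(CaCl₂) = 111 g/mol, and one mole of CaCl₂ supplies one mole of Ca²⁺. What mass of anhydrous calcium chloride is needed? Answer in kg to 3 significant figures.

(a) Alkalinity to add: (61 − 40) = 21 mg/L as CaCO₃ × 520,000 L = 10,920 g as CaCO₃.
(a) Equivalents: 10,920 g ÷ 50 g/eq = 218.4 eq.
(a) NaHCO₃ supplies 1 eq per mole → 218.4 mol.
(a) Mass: 218.4 mol × 84 g/mol = 18,350 g.

(b) Volume: 64.9 m³ = 64,900 L.
(b) Hardness to add: (163 − 86) = 77 mg/L as CaCO₃ × 64,900 L = 4997 g as CaCO₃.
(b) Moles of Ca²⁺ (1 mol Ca²⁺ ≡ 1 mol CaCO₃): 4997 / 100.1 g/mol = 49.92 mol.
(b) Mass of CaCl₂: 49.92 × 111 = 5541 g.

(a) 18.3 kg; (b) 5.54 kg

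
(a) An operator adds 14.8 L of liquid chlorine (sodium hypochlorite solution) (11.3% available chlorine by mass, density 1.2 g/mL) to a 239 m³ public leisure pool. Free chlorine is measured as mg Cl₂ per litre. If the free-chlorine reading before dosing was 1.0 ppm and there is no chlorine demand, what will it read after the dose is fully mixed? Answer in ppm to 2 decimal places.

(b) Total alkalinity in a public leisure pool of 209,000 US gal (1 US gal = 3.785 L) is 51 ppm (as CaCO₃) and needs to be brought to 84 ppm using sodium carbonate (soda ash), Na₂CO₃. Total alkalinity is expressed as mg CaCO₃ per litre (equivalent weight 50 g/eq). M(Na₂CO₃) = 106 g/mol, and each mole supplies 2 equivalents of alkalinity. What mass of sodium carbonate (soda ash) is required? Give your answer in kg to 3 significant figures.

(a) 9.40 ppm; (b) 27.7 kg

(a) Volume: 239 m³ = 239,000 L.
(a) Mass of solution: 14.8 L × 1000 mL/L × 1.2 g/mL = 17,760 g.
(a) Available chlorine delivered: 17,760 g × 0.113 = 2007 g as Cl₂.
(a) Concentration rise: 2007 g / 239,000 L = 8.397 mg/L = 8.40 ppm.
(a) Final FC: 1.0 + 8.40 = 9.40 ppm.

(b) Volume: 209,000 US gal × 3.785 L/gal = 791,065 L.
(b) Alkalinity to add: (84 − 51) = 33 mg/L as CaCO₃ × 791,065 L = 26,110 g as CaCO₃.
(b) Equivalents: 26,110 g ÷ 50 g/eq = 522.1 eq.
(b) Each mole of Na₂CO₃ supplies 2 eq, so 522.1 / 2 = 261.1 mol.
(b) Mass: 261.1 mol × 106 g/mol = 27,670 g.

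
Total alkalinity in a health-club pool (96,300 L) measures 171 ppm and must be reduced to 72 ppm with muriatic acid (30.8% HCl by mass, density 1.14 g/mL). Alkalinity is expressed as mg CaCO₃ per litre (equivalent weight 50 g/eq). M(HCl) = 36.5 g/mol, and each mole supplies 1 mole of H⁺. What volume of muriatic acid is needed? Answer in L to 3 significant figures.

Alkalinity to neutralize: (171 − 72) = 99 mg/L as CaCO₃ × 96,300 L = 9534 g as CaCO₃.
Equivalents of H⁺ required: 9534 ÷ 50 g/eq = 190.7 eq = 190.7 mol HCl.
Mass of HCl: 190.7 × 36.5 = 6960 g.
Mass of 30.8% solution: 6960 / 0.308 = 22,600 g.
Volume: 22,600 g ÷ 1.14 g/mL = 19,820 mL.

19.8 L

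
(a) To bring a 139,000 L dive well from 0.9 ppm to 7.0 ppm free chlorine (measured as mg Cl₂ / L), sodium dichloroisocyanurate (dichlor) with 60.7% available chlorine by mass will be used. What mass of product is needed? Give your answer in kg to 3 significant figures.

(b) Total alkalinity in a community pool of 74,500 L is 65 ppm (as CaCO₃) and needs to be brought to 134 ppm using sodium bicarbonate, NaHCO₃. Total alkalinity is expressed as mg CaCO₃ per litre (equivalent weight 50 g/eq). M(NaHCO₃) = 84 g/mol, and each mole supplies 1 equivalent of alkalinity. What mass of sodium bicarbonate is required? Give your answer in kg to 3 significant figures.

(a) 1.40 kg; (b) 8.64 kg

(a) Chlorine deficit: 7.0 − 0.9 = 6.1 ppm = 6.1 mg/L as Cl₂.
(a) Cl₂ equivalent needed: 6.1 mg/L × 139,000 L = 847,900 mg = 847.9 g.
(a) Product at 60.7% available chlorine: 847.9 / 0.607 = 1397 g.

(b) Alkalinity to add: (134 − 65) = 69 mg/L as CaCO₃ × 74,500 L = 5140 g as CaCO₃.
(b) Equivalents: 5140 g ÷ 50 g/eq = 102.8 eq.
(b) NaHCO₃ supplies 1 eq per mole → 102.8 mol.
(b) Mass: 102.8 mol × 84 g/mol = 8636 g.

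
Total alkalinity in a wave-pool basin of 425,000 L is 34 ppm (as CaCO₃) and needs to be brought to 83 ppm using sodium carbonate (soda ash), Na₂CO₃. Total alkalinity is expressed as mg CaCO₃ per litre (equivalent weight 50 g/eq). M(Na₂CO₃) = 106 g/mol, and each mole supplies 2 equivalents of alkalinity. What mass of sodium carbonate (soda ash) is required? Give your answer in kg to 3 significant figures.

Alkalinity to add: (83 − 34) = 49 mg/L as CaCO₃ × 425,000 L = 20,820 g as CaCO₃.
Equivalents: 20,820 g ÷ 50 g/eq = 416.5 eq.
Each mole of Na₂CO₃ supplies 2 eq, so 416.5 / 2 = 208.2 mol.
Mass: 208.2 mol × 106 g/mol = 22,070 g.

22.1 kg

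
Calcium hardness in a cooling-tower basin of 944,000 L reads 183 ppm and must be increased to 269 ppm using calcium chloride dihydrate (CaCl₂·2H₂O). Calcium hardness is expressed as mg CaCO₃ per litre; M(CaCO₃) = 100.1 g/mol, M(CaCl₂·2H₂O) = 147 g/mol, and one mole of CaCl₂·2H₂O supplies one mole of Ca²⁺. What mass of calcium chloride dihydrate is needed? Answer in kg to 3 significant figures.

Hardness to add: (269 − 183) = 86 mg/L as CaCO₃ × 944,000 L = 81,180 g as CaCO₃.
Moles of Ca²⁺ (1 mol Ca²⁺ ≡ 1 mol CaCO₃): 81,180 / 100.1 g/mol = 811 mol.
Mass of CaCl₂·2H₂O: 811 × 147 = 119,200 g.

119 kg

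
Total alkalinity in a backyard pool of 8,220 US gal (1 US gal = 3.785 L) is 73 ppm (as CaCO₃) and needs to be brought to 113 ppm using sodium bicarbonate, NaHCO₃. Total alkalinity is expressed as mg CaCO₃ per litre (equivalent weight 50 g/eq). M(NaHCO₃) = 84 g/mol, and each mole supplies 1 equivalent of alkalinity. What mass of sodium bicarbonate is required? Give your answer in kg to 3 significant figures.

Volume: 8,220 US gal × 3.785 L/gal = 31,113 L.
Alkalinity to add: (113 − 73) = 40 mg/L as CaCO₃ × 31,113 L = 1245 g as CaCO₃.
Equivalents: 1245 g ÷ 50 g/eq = 24.89 eq.
NaHCO₃ supplies 1 eq per mole → 24.89 mol.
Mass: 24.89 mol × 84 g/mol = 2091 g.

2.09 kg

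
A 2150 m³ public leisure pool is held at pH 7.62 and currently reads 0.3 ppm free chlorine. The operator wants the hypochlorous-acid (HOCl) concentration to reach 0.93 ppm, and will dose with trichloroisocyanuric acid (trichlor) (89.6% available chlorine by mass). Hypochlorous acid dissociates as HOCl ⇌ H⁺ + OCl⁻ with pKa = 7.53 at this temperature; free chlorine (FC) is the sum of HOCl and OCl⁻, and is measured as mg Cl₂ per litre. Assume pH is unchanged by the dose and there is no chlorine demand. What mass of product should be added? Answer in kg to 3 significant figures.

4.26 kg

Volume: 2150 m³ = 2,150,000 L.
[OCl⁻]/[HOCl] = 10^(pH − pKa) = 10^(7.62 − 7.53) = 1.23; fraction as HOCl = 1/(1 + 1.23) = 0.4484.
Free chlorine required for 0.93 ppm HOCl: 0.93 / 0.4484 = 2.074 ppm.
FC to add: 2.074 − 0.3 = 1.774 mg/L as Cl₂.
Cl₂ equivalent: 1.774 mg/L × 2,150,000 L = 3814 g.
Product at 89.6% available Cl: 3814 / 0.896 = 4257 g.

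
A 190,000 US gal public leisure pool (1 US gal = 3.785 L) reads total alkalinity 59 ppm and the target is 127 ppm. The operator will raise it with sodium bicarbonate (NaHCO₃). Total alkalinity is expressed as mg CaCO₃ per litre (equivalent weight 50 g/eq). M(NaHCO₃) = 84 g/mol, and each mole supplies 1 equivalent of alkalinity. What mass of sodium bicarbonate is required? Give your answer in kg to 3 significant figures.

82.2 kg

Volume: 190,000 US gal × 3.785 L/gal = 719,150 L.
Alkalinity to add: (127 − 59) = 68 mg/L as CaCO₃ × 719,150 L = 48,900 g as CaCO₃.
Equivalents: 48,900 g ÷ 50 g/eq = 978 eq.
NaHCO₃ supplies 1 eq per mole → 978 mol.
Mass: 978 mol × 84 g/mol = 82,160 g.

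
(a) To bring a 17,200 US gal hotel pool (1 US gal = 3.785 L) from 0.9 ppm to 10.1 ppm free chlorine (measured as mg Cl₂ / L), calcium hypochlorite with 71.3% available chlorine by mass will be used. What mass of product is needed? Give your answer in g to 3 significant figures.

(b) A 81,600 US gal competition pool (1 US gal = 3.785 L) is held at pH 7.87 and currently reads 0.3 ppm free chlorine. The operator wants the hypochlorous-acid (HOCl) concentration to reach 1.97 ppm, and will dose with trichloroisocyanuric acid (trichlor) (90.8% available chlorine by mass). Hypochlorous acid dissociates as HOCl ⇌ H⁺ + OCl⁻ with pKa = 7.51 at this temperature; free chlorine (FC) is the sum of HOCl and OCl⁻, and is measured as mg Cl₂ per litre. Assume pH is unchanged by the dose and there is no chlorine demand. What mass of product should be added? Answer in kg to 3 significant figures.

(a) 840 g; (b) 2.10 kg

(a) Volume: 17,200 US gal × 3.785 L/gal = 65,102 L.
(a) Chlorine deficit: 10.1 − 0.9 = 9.2 ppm = 9.2 mg/L as Cl₂.
(a) Cl₂ equivalent needed: 9.2 mg/L × 65,102 L = 598,900 mg = 598.9 g.
(a) Product at 71.3% available chlorine: 598.9 / 0.713 = 840 g.

(b) Volume: 81,600 US gal × 3.785 L/gal = 308,856 L.
(b) [OCl⁻]/[HOCl] = 10^(pH − pKa) = 10^(7.87 − 7.51) = 2.291; fraction as HOCl = 1/(1 + 2.291) = 0.3039.
(b) Free chlorine required for 1.97 ppm HOCl: 1.97 / 0.3039 = 6.483 ppm.
(b) FC to add: 6.483 − 0.3 = 6.183 mg/L as Cl₂.
(b) Cl₂ equivalent: 6.183 mg/L × 308,856 L = 1910 g.
(b) Product at 90.8% available Cl: 1910 / 0.908 = 2103 g.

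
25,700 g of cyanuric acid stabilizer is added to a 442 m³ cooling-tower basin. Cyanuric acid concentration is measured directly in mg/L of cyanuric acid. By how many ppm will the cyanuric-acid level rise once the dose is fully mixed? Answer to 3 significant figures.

58.1 ppm

Volume: 442 m³ = 442,000 L.
Rise: 25,700 g / 442,000 L × 1000 = 58.14 mg/L.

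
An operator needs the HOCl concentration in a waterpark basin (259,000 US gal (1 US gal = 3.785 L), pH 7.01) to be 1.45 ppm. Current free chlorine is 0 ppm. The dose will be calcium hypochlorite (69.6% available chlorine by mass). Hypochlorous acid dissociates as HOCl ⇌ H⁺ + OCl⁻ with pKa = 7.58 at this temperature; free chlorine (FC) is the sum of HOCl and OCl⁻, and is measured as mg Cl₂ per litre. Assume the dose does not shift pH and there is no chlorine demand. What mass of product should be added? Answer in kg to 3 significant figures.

2.59 kg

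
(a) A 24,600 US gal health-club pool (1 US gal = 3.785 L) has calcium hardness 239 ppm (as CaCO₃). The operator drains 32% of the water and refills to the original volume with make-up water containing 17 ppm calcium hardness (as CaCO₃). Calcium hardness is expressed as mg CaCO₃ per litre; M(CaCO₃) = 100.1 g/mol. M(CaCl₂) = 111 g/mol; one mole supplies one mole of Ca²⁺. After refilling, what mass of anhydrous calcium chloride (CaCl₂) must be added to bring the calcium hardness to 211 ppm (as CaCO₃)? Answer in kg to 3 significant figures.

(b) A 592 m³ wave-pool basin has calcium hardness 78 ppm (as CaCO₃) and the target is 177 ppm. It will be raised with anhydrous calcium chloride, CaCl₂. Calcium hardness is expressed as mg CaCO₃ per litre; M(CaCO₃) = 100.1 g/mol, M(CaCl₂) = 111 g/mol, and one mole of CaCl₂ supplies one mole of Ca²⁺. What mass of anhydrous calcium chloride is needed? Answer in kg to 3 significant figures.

(a) 4.44 kg; (b) 65.0 kg

(a) Volume: 24,600 US gal × 3.785 L/gal = 93,111 L.
(a) After draining 32% and refilling: 239 × 0.68 + 17 × 0.32 = 167.96 ppm.
(a) Deficit to target: 211 − 167.96 = 43.04 mg/L.
(a) As CaCO₃: 43.04 mg/L × 93,111 L = 4007 g; ÷ 100.1 = 40.03 mol Ca²⁺.
(a) Mass: 40.03 × 111 = 4444 g.

(b) Volume: 592 m³ = 592,000 L.
(b) Hardness to add: (177 − 78) = 99 mg/L as CaCO₃ × 592,000 L = 58,610 g as CaCO₃.
(b) Moles of Ca²⁺ (1 mol Ca²⁺ ≡ 1 mol CaCO₃): 58,610 / 100.1 g/mol = 585.5 mol.
(b) Mass of CaCl₂: 585.5 × 111 = 64,990 g.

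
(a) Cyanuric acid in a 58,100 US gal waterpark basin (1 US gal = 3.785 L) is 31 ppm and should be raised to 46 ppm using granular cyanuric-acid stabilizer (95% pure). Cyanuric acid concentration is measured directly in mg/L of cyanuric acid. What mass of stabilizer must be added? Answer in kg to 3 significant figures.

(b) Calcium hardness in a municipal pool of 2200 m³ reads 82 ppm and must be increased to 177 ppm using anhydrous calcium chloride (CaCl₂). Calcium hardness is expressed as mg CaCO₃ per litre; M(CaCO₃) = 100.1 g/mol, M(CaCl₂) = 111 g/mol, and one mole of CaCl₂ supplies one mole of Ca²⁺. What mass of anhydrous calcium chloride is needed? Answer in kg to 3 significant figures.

(a) Volume: 58,100 US gal × 3.785 L/gal = 219,908 L.
(a) CYA to add: (46 − 31) = 15 mg/L × 219,908 L = 3299 g cyanuric acid.
(a) At 95% purity: 3299 / 0.95 = 3472 g product.

(b) Volume: 2200 m³ = 2,200,000 L.
(b) Hardness to add: (177 − 82) = 95 mg/L as CaCO₃ × 2,200,000 L = 209,000 g as CaCO₃.
(b) Moles of Ca²⁺ (1 mol Ca²⁺ ≡ 1 mol CaCO₃): 209,000 / 100.1 g/mol = 2088 mol.
(b) Mass of CaCl₂: 2088 × 111 = 231,800 g.

(a) 3.47 kg; (b) 232 kg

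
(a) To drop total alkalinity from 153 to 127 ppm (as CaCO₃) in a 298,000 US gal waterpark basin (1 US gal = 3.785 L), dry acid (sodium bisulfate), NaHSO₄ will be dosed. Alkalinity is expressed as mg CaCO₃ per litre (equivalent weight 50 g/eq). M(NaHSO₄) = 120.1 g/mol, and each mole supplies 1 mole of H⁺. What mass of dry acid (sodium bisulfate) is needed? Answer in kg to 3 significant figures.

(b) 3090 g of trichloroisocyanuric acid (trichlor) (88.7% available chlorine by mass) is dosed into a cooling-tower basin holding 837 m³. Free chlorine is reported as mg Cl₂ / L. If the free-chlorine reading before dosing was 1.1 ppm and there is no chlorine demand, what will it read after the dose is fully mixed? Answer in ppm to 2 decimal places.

(a) 70.4 kg; (b) 4.37 ppm

(a) Volume: 298,000 US gal × 3.785 L/gal = 1,127,930 L.
(a) Alkalinity to neutralize: (153 − 127) = 26 mg/L as CaCO₃ × 1,127,930 L = 29,330 g as CaCO₃.
(a) Equivalents of H⁺ required: 29,330 ÷ 50 g/eq = 586.5 eq = 586.5 mol NaHSO₄.
(a) Mass of NaHSO₄: 586.5 × 120.1 = 70,440 g.

(b) Volume: 837 m³ = 837,000 L.
(b) Available chlorine delivered: 3090 g × 0.887 = 2741 g as Cl₂.
(b) Concentration rise: 2741 g / 837,000 L = 3.275 mg/L = 3.27 ppm.
(b) Final FC: 1.1 + 3.27 = 4.37 ppm.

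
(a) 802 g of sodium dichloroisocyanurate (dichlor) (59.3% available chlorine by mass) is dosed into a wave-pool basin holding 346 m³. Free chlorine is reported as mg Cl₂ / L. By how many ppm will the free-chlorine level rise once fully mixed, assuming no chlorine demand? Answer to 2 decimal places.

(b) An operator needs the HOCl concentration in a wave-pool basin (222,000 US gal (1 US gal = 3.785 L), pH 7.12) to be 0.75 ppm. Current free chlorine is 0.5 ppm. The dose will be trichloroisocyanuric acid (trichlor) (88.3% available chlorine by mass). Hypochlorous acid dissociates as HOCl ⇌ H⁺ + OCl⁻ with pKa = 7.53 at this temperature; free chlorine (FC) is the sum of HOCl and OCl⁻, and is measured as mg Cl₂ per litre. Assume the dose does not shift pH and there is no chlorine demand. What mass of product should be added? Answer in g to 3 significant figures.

(a) Volume: 346 m³ = 346,000 L.
(a) Available chlorine delivered: 802 g × 0.593 = 475.6 g as Cl₂.
(a) Concentration rise: 475.6 g / 346,000 L = 1.375 mg/L = 1.37 ppm.

(b) Volume: 222,000 US gal × 3.785 L/gal = 840,270 L.
(b) [OCl⁻]/[HOCl] = 10^(pH − pKa) = 10^(7.12 − 7.53) = 0.389; fraction as HOCl = 1/(1 + 0.389) = 0.7199.
(b) Free chlorine required for 0.75 ppm HOCl: 0.75 / 0.7199 = 1.042 ppm.
(b) FC to add: 1.042 − 0.5 = 0.5418 mg/L as Cl₂.
(b) Cl₂ equivalent: 0.5418 mg/L × 840,270 L = 455.2 g.
(b) Product at 88.3% available Cl: 455.2 / 0.883 = 515.6 g.

(a) 1.37 ppm; (b) 516 g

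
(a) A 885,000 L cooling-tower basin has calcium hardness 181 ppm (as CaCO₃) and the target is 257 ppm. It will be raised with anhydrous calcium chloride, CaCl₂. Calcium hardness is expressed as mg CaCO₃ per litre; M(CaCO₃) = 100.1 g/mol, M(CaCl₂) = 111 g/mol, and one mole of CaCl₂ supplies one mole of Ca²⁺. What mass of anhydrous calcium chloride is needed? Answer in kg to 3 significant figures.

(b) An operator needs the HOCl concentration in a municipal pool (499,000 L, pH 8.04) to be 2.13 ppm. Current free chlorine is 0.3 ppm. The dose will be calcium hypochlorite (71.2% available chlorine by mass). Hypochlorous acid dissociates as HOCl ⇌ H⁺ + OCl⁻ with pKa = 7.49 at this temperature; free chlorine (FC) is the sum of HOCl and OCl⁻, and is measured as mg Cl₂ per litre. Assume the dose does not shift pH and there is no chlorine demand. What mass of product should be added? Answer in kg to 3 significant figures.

(a) 74.6 kg; (b) 6.58 kg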